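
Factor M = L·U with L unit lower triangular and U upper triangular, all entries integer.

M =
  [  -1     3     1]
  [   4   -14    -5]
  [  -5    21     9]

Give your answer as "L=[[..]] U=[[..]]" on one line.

  row1 -= -4·row0 → [0,-2,-1]
  row2 -= 5·row0 → [0,6,4]
  row2 -= -3·row1 → [0,0,1]

L=[[1,0,0],[-4,1,0],[5,-3,1]] U=[[-1,3,1],[0,-2,-1],[0,0,1]]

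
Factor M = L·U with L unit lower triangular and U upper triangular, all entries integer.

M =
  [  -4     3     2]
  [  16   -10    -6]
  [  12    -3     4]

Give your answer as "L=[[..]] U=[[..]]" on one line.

L=[[1,0,0],[-4,1,0],[-3,3,1]] U=[[-4,3,2],[0,2,2],[0,0,4]]

  row1 -= -4·row0 → [0,2,2]
  row2 -= -3·row0 → [0,6,10]
  row2 -= 3·row1 → [0,0,4]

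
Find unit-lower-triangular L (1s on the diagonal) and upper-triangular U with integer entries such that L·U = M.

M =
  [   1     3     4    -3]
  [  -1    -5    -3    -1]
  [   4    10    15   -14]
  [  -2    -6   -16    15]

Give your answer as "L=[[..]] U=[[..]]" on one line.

  r1 -= -1·r0 → [0,-2,1,-4]
  r2 -= 4·r0 → [0,-2,-1,-2]
  r3 -= -2·r0 → [0,0,-8,9]
  r2 -= 1·r1 → [0,0,-2,2]
  r3 -= 0·r1 → [0,0,-8,9]
  r3 -= 4·r2 → [0,0,0,1]

L=[[1,0,0,0],[-1,1,0,0],[4,1,1,0],[-2,0,4,1]] U=[[1,3,4,-3],[0,-2,1,-4],[0,0,-2,2],[0,0,0,1]]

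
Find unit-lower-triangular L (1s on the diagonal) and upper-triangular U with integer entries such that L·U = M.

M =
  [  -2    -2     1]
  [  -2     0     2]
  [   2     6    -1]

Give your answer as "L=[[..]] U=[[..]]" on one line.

  r1 -= 1·r0 → [0,2,1]
  r2 -= -1·r0 → [0,4,0]
  r2 -= 2·r1 → [0,0,-2]

L=[[1,0,0],[1,1,0],[-1,2,1]] U=[[-2,-2,1],[0,2,1],[0,0,-2]]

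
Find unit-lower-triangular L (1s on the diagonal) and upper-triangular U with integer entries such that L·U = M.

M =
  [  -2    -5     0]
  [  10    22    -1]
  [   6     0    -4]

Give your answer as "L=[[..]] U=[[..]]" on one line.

L=[[1,0,0],[-5,1,0],[-3,5,1]] U=[[-2,-5,0],[0,-3,-1],[0,0,1]]

  R1 -= -5·R0 → [0,-3,-1]
  R2 -= -3·R0 → [0,-15,-4]
  R2 -= 5·R1 → [0,0,1]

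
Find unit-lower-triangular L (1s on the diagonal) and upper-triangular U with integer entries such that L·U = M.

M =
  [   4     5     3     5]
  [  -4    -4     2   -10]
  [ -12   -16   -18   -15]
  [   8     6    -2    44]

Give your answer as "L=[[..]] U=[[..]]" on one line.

L=[[1,0,0,0],[-1,1,0,0],[-3,-1,1,0],[2,-4,-3,1]] U=[[4,5,3,5],[0,1,5,-5],[0,0,-4,-5],[0,0,0,-1]]

  row1 -= -1·row0 → [0,1,5,-5]
  row2 -= -3·row0 → [0,-1,-9,0]
  row3 -= 2·row0 → [0,-4,-8,34]
  row2 -= -1·row1 → [0,0,-4,-5]
  row3 -= -4·row1 → [0,0,12,14]
  row3 -= -3·row2 → [0,0,0,-1]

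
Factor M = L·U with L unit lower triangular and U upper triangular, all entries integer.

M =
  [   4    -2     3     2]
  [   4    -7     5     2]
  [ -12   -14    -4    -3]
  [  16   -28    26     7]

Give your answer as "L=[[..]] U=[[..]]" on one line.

  row1 -= 1·row0 → [0,-5,2,0]
  row2 -= -3·row0 → [0,-20,5,3]
  row3 -= 4·row0 → [0,-20,14,-1]
  row2 -= 4·row1 → [0,0,-3,3]
  row3 -= 4·row1 → [0,0,6,-1]
  row3 -= -2·row2 → [0,0,0,5]

L=[[1,0,0,0],[1,1,0,0],[-3,4,1,0],[4,4,-2,1]] U=[[4,-2,3,2],[0,-5,2,0],[0,0,-3,3],[0,0,0,5]]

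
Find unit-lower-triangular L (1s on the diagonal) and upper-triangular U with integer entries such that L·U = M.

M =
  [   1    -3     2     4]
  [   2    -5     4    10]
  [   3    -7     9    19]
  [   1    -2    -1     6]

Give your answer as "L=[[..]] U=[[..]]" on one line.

  r1 -= 2·r0 → [0,1,0,2]
  r2 -= 3·r0 → [0,2,3,7]
  r3 -= 1·r0 → [0,1,-3,2]
  r2 -= 2·r1 → [0,0,3,3]
  r3 -= 1·r1 → [0,0,-3,0]
  r3 -= -1·r2 → [0,0,0,3]

L=[[1,0,0,0],[2,1,0,0],[3,2,1,0],[1,1,-1,1]] U=[[1,-3,2,4],[0,1,0,2],[0,0,3,3],[0,0,0,3]]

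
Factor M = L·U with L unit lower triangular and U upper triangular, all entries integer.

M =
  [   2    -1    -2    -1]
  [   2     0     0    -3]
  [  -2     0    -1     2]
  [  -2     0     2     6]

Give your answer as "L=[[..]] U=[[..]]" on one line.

L=[[1,0,0,0],[1,1,0,0],[-1,-1,1,0],[-1,-1,-2,1]] U=[[2,-1,-2,-1],[0,1,2,-2],[0,0,-1,-1],[0,0,0,1]]

  r1 -= 1·r0 → [0,1,2,-2]
  r2 -= -1·r0 → [0,-1,-3,1]
  r3 -= -1·r0 → [0,-1,0,5]
  r2 -= -1·r1 → [0,0,-1,-1]
  r3 -= -1·r1 → [0,0,2,3]
  r3 -= -2·r2 → [0,0,0,1]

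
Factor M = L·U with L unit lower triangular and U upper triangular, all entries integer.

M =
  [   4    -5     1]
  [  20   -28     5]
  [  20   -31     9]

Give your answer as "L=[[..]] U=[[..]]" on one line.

  r1 -= 5·r0 → [0,-3,0]
  r2 -= 5·r0 → [0,-6,4]
  r2 -= 2·r1 → [0,0,4]

L=[[1,0,0],[5,1,0],[5,2,1]] U=[[4,-5,1],[0,-3,0],[0,0,4]]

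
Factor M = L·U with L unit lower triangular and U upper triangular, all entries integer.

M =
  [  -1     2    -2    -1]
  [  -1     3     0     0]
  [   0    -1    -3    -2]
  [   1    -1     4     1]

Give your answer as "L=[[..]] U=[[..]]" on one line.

L=[[1,0,0,0],[1,1,0,0],[0,-1,1,0],[-1,1,0,1]] U=[[-1,2,-2,-1],[0,1,2,1],[0,0,-1,-1],[0,0,0,-1]]

  R1 -= 1·R0 → [0,1,2,1]
  R2 -= 0·R0 → [0,-1,-3,-2]
  R3 -= -1·R0 → [0,1,2,0]
  R2 -= -1·R1 → [0,0,-1,-1]
  R3 -= 1·R1 → [0,0,0,-1]
  R3 -= 0·R2 → [0,0,0,-1]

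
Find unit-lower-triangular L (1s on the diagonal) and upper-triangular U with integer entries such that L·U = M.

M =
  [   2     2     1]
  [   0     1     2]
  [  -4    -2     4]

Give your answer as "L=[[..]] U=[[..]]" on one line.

  row1 -= 0·row0 → [0,1,2]
  row2 -= -2·row0 → [0,2,6]
  row2 -= 2·row1 → [0,0,2]

L=[[1,0,0],[0,1,0],[-2,2,1]] U=[[2,2,1],[0,1,2],[0,0,2]]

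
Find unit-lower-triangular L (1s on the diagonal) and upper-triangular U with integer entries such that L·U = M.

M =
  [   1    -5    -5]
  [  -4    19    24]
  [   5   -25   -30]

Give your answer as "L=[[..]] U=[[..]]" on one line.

L=[[1,0,0],[-4,1,0],[5,0,1]] U=[[1,-5,-5],[0,-1,4],[0,0,-5]]

  row1 -= -4·row0 → [0,-1,4]
  row2 -= 5·row0 → [0,0,-5]
  row2 -= 0·row1 → [0,0,-5]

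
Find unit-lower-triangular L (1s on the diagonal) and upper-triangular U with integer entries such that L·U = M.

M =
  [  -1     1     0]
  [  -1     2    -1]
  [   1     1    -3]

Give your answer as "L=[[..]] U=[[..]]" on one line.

L=[[1,0,0],[1,1,0],[-1,2,1]] U=[[-1,1,0],[0,1,-1],[0,0,-1]]

  R1 -= 1·R0 → [0,1,-1]
  R2 -= -1·R0 → [0,2,-3]
  R2 -= 2·R1 → [0,0,-1]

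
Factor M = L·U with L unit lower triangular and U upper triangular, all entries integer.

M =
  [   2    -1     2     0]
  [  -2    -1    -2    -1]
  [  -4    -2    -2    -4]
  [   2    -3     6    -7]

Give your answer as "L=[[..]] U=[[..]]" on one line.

L=[[1,0,0,0],[-1,1,0,0],[-2,2,1,0],[1,1,2,1]] U=[[2,-1,2,0],[0,-2,0,-1],[0,0,2,-2],[0,0,0,-2]]

  row1 -= -1·row0 → [0,-2,0,-1]
  row2 -= -2·row0 → [0,-4,2,-4]
  row3 -= 1·row0 → [0,-2,4,-7]
  row2 -= 2·row1 → [0,0,2,-2]
  row3 -= 1·row1 → [0,0,4,-6]
  row3 -= 2·row2 → [0,0,0,-2]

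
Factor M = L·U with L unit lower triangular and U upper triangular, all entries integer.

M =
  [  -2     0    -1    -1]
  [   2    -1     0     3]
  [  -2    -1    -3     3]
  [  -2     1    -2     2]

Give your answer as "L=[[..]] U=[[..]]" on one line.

L=[[1,0,0,0],[-1,1,0,0],[1,1,1,0],[1,-1,2,1]] U=[[-2,0,-1,-1],[0,-1,-1,2],[0,0,-1,2],[0,0,0,1]]

  row1 -= -1·row0 → [0,-1,-1,2]
  row2 -= 1·row0 → [0,-1,-2,4]
  row3 -= 1·row0 → [0,1,-1,3]
  row2 -= 1·row1 → [0,0,-1,2]
  row3 -= -1·row1 → [0,0,-2,5]
  row3 -= 2·row2 → [0,0,0,1]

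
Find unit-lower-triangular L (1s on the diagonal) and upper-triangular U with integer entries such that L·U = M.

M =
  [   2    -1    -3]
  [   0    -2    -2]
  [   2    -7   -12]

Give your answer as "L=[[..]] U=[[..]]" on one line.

L=[[1,0,0],[0,1,0],[1,3,1]] U=[[2,-1,-3],[0,-2,-2],[0,0,-3]]

  R1 -= 0·R0 → [0,-2,-2]
  R2 -= 1·R0 → [0,-6,-9]
  R2 -= 3·R1 → [0,0,-3]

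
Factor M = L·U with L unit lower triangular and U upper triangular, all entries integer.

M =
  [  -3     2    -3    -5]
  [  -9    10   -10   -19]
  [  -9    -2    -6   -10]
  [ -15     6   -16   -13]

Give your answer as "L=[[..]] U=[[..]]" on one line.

L=[[1,0,0,0],[3,1,0,0],[3,-2,1,0],[5,-1,-2,1]] U=[[-3,2,-3,-5],[0,4,-1,-4],[0,0,1,-3],[0,0,0,2]]

  row1 -= 3·row0 → [0,4,-1,-4]
  row2 -= 3·row0 → [0,-8,3,5]
  row3 -= 5·row0 → [0,-4,-1,12]
  row2 -= -2·row1 → [0,0,1,-3]
  row3 -= -1·row1 → [0,0,-2,8]
  row3 -= -2·row2 → [0,0,0,2]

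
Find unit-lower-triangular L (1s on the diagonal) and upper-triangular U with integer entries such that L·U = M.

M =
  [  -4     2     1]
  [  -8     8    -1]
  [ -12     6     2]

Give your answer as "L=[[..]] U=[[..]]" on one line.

L=[[1,0,0],[2,1,0],[3,0,1]] U=[[-4,2,1],[0,4,-3],[0,0,-1]]

  row1 -= 2·row0 → [0,4,-3]
  row2 -= 3·row0 → [0,0,-1]
  row2 -= 0·row1 → [0,0,-1]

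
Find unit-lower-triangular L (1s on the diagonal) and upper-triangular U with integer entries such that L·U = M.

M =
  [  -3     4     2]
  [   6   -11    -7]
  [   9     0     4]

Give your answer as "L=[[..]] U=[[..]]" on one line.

L=[[1,0,0],[-2,1,0],[-3,-4,1]] U=[[-3,4,2],[0,-3,-3],[0,0,-2]]

  row1 -= -2·row0 → [0,-3,-3]
  row2 -= -3·row0 → [0,12,10]
  row2 -= -4·row1 → [0,0,-2]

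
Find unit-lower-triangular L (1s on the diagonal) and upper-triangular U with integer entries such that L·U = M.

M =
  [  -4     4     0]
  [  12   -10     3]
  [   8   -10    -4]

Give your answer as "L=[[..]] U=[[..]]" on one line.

  R1 -= -3·R0 → [0,2,3]
  R2 -= -2·R0 → [0,-2,-4]
  R2 -= -1·R1 → [0,0,-1]

L=[[1,0,0],[-3,1,0],[-2,-1,1]] U=[[-4,4,0],[0,2,3],[0,0,-1]]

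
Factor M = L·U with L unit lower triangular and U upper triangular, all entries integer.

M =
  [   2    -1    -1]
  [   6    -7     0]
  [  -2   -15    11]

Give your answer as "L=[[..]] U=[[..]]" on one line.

L=[[1,0,0],[3,1,0],[-1,4,1]] U=[[2,-1,-1],[0,-4,3],[0,0,-2]]

  R1 -= 3·R0 → [0,-4,3]
  R2 -= -1·R0 → [0,-16,10]
  R2 -= 4·R1 → [0,0,-2]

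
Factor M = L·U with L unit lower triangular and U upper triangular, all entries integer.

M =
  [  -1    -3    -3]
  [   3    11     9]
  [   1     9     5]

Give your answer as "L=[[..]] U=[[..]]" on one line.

L=[[1,0,0],[-3,1,0],[-1,3,1]] U=[[-1,-3,-3],[0,2,0],[0,0,2]]

  R1 -= -3·R0 → [0,2,0]
  R2 -= -1·R0 → [0,6,2]
  R2 -= 3·R1 → [0,0,2]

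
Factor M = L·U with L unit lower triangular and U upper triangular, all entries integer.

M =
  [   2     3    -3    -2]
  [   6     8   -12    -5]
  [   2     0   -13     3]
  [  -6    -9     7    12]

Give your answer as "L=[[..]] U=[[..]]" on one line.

L=[[1,0,0,0],[3,1,0,0],[1,3,1,0],[-3,0,2,1]] U=[[2,3,-3,-2],[0,-1,-3,1],[0,0,-1,2],[0,0,0,2]]

  row1 -= 3·row0 → [0,-1,-3,1]
  row2 -= 1·row0 → [0,-3,-10,5]
  row3 -= -3·row0 → [0,0,-2,6]
  row2 -= 3·row1 → [0,0,-1,2]
  row3 -= 0·row1 → [0,0,-2,6]
  row3 -= 2·row2 → [0,0,0,2]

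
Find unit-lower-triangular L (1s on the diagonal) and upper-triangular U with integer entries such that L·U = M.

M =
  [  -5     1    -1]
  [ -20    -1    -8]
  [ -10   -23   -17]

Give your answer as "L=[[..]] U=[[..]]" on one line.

  R1 -= 4·R0 → [0,-5,-4]
  R2 -= 2·R0 → [0,-25,-15]
  R2 -= 5·R1 → [0,0,5]

L=[[1,0,0],[4,1,0],[2,5,1]] U=[[-5,1,-1],[0,-5,-4],[0,0,5]]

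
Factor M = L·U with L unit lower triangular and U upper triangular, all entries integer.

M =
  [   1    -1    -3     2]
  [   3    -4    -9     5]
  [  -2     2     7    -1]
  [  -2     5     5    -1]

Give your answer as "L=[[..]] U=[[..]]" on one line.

  row1 -= 3·row0 → [0,-1,0,-1]
  row2 -= -2·row0 → [0,0,1,3]
  row3 -= -2·row0 → [0,3,-1,3]
  row2 -= 0·row1 → [0,0,1,3]
  row3 -= -3·row1 → [0,0,-1,0]
  row3 -= -1·row2 → [0,0,0,3]

L=[[1,0,0,0],[3,1,0,0],[-2,0,1,0],[-2,-3,-1,1]] U=[[1,-1,-3,2],[0,-1,0,-1],[0,0,1,3],[0,0,0,3]]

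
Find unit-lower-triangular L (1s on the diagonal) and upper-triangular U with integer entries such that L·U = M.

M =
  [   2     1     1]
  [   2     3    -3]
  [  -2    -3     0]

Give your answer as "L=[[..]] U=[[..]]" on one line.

  row1 -= 1·row0 → [0,2,-4]
  row2 -= -1·row0 → [0,-2,1]
  row2 -= -1·row1 → [0,0,-3]

L=[[1,0,0],[1,1,0],[-1,-1,1]] U=[[2,1,1],[0,2,-4],[0,0,-3]]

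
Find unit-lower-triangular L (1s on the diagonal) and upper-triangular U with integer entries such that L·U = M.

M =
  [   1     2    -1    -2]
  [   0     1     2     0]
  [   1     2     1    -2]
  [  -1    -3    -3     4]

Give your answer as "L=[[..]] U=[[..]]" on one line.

  r1 -= 0·r0 → [0,1,2,0]
  r2 -= 1·r0 → [0,0,2,0]
  r3 -= -1·r0 → [0,-1,-4,2]
  r2 -= 0·r1 → [0,0,2,0]
  r3 -= -1·r1 → [0,0,-2,2]
  r3 -= -1·r2 → [0,0,0,2]

L=[[1,0,0,0],[0,1,0,0],[1,0,1,0],[-1,-1,-1,1]] U=[[1,2,-1,-2],[0,1,2,0],[0,0,2,0],[0,0,0,2]]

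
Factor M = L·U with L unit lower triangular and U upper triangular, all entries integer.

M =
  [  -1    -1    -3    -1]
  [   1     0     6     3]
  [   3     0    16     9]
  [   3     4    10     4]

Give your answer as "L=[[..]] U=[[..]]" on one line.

  R1 -= -1·R0 → [0,-1,3,2]
  R2 -= -3·R0 → [0,-3,7,6]
  R3 -= -3·R0 → [0,1,1,1]
  R2 -= 3·R1 → [0,0,-2,0]
  R3 -= -1·R1 → [0,0,4,3]
  R3 -= -2·R2 → [0,0,0,3]

L=[[1,0,0,0],[-1,1,0,0],[-3,3,1,0],[-3,-1,-2,1]] U=[[-1,-1,-3,-1],[0,-1,3,2],[0,0,-2,0],[0,0,0,3]]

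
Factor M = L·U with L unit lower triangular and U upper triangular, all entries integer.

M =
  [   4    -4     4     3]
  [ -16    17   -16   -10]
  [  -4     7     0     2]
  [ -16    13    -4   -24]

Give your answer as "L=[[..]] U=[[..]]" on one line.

  row1 -= -4·row0 → [0,1,0,2]
  row2 -= -1·row0 → [0,3,4,5]
  row3 -= -4·row0 → [0,-3,12,-12]
  row2 -= 3·row1 → [0,0,4,-1]
  row3 -= -3·row1 → [0,0,12,-6]
  row3 -= 3·row2 → [0,0,0,-3]

L=[[1,0,0,0],[-4,1,0,0],[-1,3,1,0],[-4,-3,3,1]] U=[[4,-4,4,3],[0,1,0,2],[0,0,4,-1],[0,0,0,-3]]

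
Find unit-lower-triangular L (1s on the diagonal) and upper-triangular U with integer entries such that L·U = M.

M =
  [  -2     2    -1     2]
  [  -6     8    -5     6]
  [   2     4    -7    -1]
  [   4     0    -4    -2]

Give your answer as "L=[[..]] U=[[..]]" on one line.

L=[[1,0,0,0],[3,1,0,0],[-1,3,1,0],[-2,2,1,1]] U=[[-2,2,-1,2],[0,2,-2,0],[0,0,-2,1],[0,0,0,1]]

  row1 -= 3·row0 → [0,2,-2,0]
  row2 -= -1·row0 → [0,6,-8,1]
  row3 -= -2·row0 → [0,4,-6,2]
  row2 -= 3·row1 → [0,0,-2,1]
  row3 -= 2·row1 → [0,0,-2,2]
  row3 -= 1·row2 → [0,0,0,1]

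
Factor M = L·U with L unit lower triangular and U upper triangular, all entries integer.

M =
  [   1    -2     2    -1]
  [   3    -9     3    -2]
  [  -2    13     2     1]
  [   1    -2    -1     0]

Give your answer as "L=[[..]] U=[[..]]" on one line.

  r1 -= 3·r0 → [0,-3,-3,1]
  r2 -= -2·r0 → [0,9,6,-1]
  r3 -= 1·r0 → [0,0,-3,1]
  r2 -= -3·r1 → [0,0,-3,2]
  r3 -= 0·r1 → [0,0,-3,1]
  r3 -= 1·r2 → [0,0,0,-1]

L=[[1,0,0,0],[3,1,0,0],[-2,-3,1,0],[1,0,1,1]] U=[[1,-2,2,-1],[0,-3,-3,1],[0,0,-3,2],[0,0,0,-1]]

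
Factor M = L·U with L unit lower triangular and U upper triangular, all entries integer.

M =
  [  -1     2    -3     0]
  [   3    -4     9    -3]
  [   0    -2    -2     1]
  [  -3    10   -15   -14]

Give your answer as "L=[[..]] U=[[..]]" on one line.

  R1 -= -3·R0 → [0,2,0,-3]
  R2 -= 0·R0 → [0,-2,-2,1]
  R3 -= 3·R0 → [0,4,-6,-14]
  R2 -= -1·R1 → [0,0,-2,-2]
  R3 -= 2·R1 → [0,0,-6,-8]
  R3 -= 3·R2 → [0,0,0,-2]

L=[[1,0,0,0],[-3,1,0,0],[0,-1,1,0],[3,2,3,1]] U=[[-1,2,-3,0],[0,2,0,-3],[0,0,-2,-2],[0,0,0,-2]]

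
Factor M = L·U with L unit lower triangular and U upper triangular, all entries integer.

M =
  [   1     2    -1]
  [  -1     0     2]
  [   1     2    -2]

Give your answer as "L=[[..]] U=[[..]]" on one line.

L=[[1,0,0],[-1,1,0],[1,0,1]] U=[[1,2,-1],[0,2,1],[0,0,-1]]

  r1 -= -1·r0 → [0,2,1]
  r2 -= 1·r0 → [0,0,-1]
  r2 -= 0·r1 → [0,0,-1]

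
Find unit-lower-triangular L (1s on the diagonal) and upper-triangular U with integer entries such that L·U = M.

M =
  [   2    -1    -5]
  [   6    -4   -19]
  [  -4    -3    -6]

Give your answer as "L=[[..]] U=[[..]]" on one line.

L=[[1,0,0],[3,1,0],[-2,5,1]] U=[[2,-1,-5],[0,-1,-4],[0,0,4]]

  row1 -= 3·row0 → [0,-1,-4]
  row2 -= -2·row0 → [0,-5,-16]
  row2 -= 5·row1 → [0,0,4]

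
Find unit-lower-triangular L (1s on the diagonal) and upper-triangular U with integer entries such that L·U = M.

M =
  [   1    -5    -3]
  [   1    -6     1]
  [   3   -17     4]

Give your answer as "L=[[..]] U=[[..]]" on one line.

L=[[1,0,0],[1,1,0],[3,2,1]] U=[[1,-5,-3],[0,-1,4],[0,0,5]]

  row1 -= 1·row0 → [0,-1,4]
  row2 -= 3·row0 → [0,-2,13]
  row2 -= 2·row1 → [0,0,5]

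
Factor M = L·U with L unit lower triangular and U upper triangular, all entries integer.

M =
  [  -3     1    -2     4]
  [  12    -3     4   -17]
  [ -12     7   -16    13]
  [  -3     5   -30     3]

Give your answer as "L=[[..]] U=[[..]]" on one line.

  row1 -= -4·row0 → [0,1,-4,-1]
  row2 -= 4·row0 → [0,3,-8,-3]
  row3 -= 1·row0 → [0,4,-28,-1]
  row2 -= 3·row1 → [0,0,4,0]
  row3 -= 4·row1 → [0,0,-12,3]
  row3 -= -3·row2 → [0,0,0,3]

L=[[1,0,0,0],[-4,1,0,0],[4,3,1,0],[1,4,-3,1]] U=[[-3,1,-2,4],[0,1,-4,-1],[0,0,4,0],[0,0,0,3]]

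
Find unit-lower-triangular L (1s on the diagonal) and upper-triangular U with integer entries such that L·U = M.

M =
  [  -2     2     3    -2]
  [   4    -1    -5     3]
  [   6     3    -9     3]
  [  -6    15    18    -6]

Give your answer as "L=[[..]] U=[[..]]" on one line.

  R1 -= -2·R0 → [0,3,1,-1]
  R2 -= -3·R0 → [0,9,0,-3]
  R3 -= 3·R0 → [0,9,9,0]
  R2 -= 3·R1 → [0,0,-3,0]
  R3 -= 3·R1 → [0,0,6,3]
  R3 -= -2·R2 → [0,0,0,3]

L=[[1,0,0,0],[-2,1,0,0],[-3,3,1,0],[3,3,-2,1]] U=[[-2,2,3,-2],[0,3,1,-1],[0,0,-3,0],[0,0,0,3]]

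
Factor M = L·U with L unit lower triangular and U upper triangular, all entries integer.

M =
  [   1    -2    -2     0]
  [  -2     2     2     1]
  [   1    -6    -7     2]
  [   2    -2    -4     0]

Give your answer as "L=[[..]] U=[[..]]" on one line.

  r1 -= -2·r0 → [0,-2,-2,1]
  r2 -= 1·r0 → [0,-4,-5,2]
  r3 -= 2·r0 → [0,2,0,0]
  r2 -= 2·r1 → [0,0,-1,0]
  r3 -= -1·r1 → [0,0,-2,1]
  r3 -= 2·r2 → [0,0,0,1]

L=[[1,0,0,0],[-2,1,0,0],[1,2,1,0],[2,-1,2,1]] U=[[1,-2,-2,0],[0,-2,-2,1],[0,0,-1,0],[0,0,0,1]]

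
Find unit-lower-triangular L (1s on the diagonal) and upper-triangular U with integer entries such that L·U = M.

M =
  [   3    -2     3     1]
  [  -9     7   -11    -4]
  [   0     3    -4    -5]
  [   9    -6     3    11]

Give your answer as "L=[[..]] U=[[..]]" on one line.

  r1 -= -3·r0 → [0,1,-2,-1]
  r2 -= 0·r0 → [0,3,-4,-5]
  r3 -= 3·r0 → [0,0,-6,8]
  r2 -= 3·r1 → [0,0,2,-2]
  r3 -= 0·r1 → [0,0,-6,8]
  r3 -= -3·r2 → [0,0,0,2]

L=[[1,0,0,0],[-3,1,0,0],[0,3,1,0],[3,0,-3,1]] U=[[3,-2,3,1],[0,1,-2,-1],[0,0,2,-2],[0,0,0,2]]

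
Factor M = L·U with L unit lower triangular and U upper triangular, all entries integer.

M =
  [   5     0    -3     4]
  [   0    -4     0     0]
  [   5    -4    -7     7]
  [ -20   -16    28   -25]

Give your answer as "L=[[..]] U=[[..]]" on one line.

  r1 -= 0·r0 → [0,-4,0,0]
  r2 -= 1·r0 → [0,-4,-4,3]
  r3 -= -4·r0 → [0,-16,16,-9]
  r2 -= 1·r1 → [0,0,-4,3]
  r3 -= 4·r1 → [0,0,16,-9]
  r3 -= -4·r2 → [0,0,0,3]

L=[[1,0,0,0],[0,1,0,0],[1,1,1,0],[-4,4,-4,1]] U=[[5,0,-3,4],[0,-4,0,0],[0,0,-4,3],[0,0,0,3]]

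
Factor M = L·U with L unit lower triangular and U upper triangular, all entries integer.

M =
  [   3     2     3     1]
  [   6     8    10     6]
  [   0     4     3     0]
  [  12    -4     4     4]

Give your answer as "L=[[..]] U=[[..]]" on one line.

L=[[1,0,0,0],[2,1,0,0],[0,1,1,0],[4,-3,-4,1]] U=[[3,2,3,1],[0,4,4,4],[0,0,-1,-4],[0,0,0,-4]]

  R1 -= 2·R0 → [0,4,4,4]
  R2 -= 0·R0 → [0,4,3,0]
  R3 -= 4·R0 → [0,-12,-8,0]
  R2 -= 1·R1 → [0,0,-1,-4]
  R3 -= -3·R1 → [0,0,4,12]
  R3 -= -4·R2 → [0,0,0,-4]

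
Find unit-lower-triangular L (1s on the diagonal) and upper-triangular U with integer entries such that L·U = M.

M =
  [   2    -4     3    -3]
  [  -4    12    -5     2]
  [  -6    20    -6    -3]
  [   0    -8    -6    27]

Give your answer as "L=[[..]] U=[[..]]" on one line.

L=[[1,0,0,0],[-2,1,0,0],[-3,2,1,0],[0,-2,-4,1]] U=[[2,-4,3,-3],[0,4,1,-4],[0,0,1,-4],[0,0,0,3]]

  R1 -= -2·R0 → [0,4,1,-4]
  R2 -= -3·R0 → [0,8,3,-12]
  R3 -= 0·R0 → [0,-8,-6,27]
  R2 -= 2·R1 → [0,0,1,-4]
  R3 -= -2·R1 → [0,0,-4,19]
  R3 -= -4·R2 → [0,0,0,3]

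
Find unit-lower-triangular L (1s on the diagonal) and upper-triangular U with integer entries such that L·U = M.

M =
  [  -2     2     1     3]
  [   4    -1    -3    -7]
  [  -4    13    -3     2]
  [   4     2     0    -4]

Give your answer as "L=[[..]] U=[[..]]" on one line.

  R1 -= -2·R0 → [0,3,-1,-1]
  R2 -= 2·R0 → [0,9,-5,-4]
  R3 -= -2·R0 → [0,6,2,2]
  R2 -= 3·R1 → [0,0,-2,-1]
  R3 -= 2·R1 → [0,0,4,4]
  R3 -= -2·R2 → [0,0,0,2]

L=[[1,0,0,0],[-2,1,0,0],[2,3,1,0],[-2,2,-2,1]] U=[[-2,2,1,3],[0,3,-1,-1],[0,0,-2,-1],[0,0,0,2]]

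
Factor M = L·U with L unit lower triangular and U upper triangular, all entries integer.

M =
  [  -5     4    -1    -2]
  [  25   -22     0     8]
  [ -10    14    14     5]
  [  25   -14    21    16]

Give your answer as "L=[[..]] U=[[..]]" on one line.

  R1 -= -5·R0 → [0,-2,-5,-2]
  R2 -= 2·R0 → [0,6,16,9]
  R3 -= -5·R0 → [0,6,16,6]
  R2 -= -3·R1 → [0,0,1,3]
  R3 -= -3·R1 → [0,0,1,0]
  R3 -= 1·R2 → [0,0,0,-3]

L=[[1,0,0,0],[-5,1,0,0],[2,-3,1,0],[-5,-3,1,1]] U=[[-5,4,-1,-2],[0,-2,-5,-2],[0,0,1,3],[0,0,0,-3]]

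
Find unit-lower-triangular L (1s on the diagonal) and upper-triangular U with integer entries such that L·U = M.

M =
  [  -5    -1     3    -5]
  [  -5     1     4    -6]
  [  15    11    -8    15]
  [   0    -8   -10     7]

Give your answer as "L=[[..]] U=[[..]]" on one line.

L=[[1,0,0,0],[1,1,0,0],[-3,4,1,0],[0,-4,2,1]] U=[[-5,-1,3,-5],[0,2,1,-1],[0,0,-3,4],[0,0,0,-5]]

  r1 -= 1·r0 → [0,2,1,-1]
  r2 -= -3·r0 → [0,8,1,0]
  r3 -= 0·r0 → [0,-8,-10,7]
  r2 -= 4·r1 → [0,0,-3,4]
  r3 -= -4·r1 → [0,0,-6,3]
  r3 -= 2·r2 → [0,0,0,-5]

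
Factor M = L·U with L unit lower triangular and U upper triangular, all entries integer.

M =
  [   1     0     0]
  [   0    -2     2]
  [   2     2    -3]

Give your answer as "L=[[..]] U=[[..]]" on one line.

L=[[1,0,0],[0,1,0],[2,-1,1]] U=[[1,0,0],[0,-2,2],[0,0,-1]]

  row1 -= 0·row0 → [0,-2,2]
  row2 -= 2·row0 → [0,2,-3]
  row2 -= -1·row1 → [0,0,-1]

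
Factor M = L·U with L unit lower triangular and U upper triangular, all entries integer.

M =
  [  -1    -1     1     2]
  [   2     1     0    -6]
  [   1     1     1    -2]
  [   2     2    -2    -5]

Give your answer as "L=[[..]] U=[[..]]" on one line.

L=[[1,0,0,0],[-2,1,0,0],[-1,0,1,0],[-2,0,0,1]] U=[[-1,-1,1,2],[0,-1,2,-2],[0,0,2,0],[0,0,0,-1]]

  r1 -= -2·r0 → [0,-1,2,-2]
  r2 -= -1·r0 → [0,0,2,0]
  r3 -= -2·r0 → [0,0,0,-1]
  r2 -= 0·r1 → [0,0,2,0]
  r3 -= 0·r1 → [0,0,0,-1]
  r3 -= 0·r2 → [0,0,0,-1]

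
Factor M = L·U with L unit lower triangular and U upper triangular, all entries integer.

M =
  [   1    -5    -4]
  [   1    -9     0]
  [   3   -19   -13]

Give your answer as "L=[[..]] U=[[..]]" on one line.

  r1 -= 1·r0 → [0,-4,4]
  r2 -= 3·r0 → [0,-4,-1]
  r2 -= 1·r1 → [0,0,-5]

L=[[1,0,0],[1,1,0],[3,1,1]] U=[[1,-5,-4],[0,-4,4],[0,0,-5]]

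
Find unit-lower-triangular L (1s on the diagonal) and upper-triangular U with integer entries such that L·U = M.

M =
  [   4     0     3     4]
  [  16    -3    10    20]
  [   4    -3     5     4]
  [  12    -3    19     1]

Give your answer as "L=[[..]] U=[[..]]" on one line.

  row1 -= 4·row0 → [0,-3,-2,4]
  row2 -= 1·row0 → [0,-3,2,0]
  row3 -= 3·row0 → [0,-3,10,-11]
  row2 -= 1·row1 → [0,0,4,-4]
  row3 -= 1·row1 → [0,0,12,-15]
  row3 -= 3·row2 → [0,0,0,-3]

L=[[1,0,0,0],[4,1,0,0],[1,1,1,0],[3,1,3,1]] U=[[4,0,3,4],[0,-3,-2,4],[0,0,4,-4],[0,0,0,-3]]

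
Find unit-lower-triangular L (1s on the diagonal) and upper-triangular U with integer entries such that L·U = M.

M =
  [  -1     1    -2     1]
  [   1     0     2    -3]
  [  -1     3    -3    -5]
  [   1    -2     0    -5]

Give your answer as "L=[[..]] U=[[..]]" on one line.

L=[[1,0,0,0],[-1,1,0,0],[1,2,1,0],[-1,-1,2,1]] U=[[-1,1,-2,1],[0,1,0,-2],[0,0,-1,-2],[0,0,0,-2]]

  r1 -= -1·r0 → [0,1,0,-2]
  r2 -= 1·r0 → [0,2,-1,-6]
  r3 -= -1·r0 → [0,-1,-2,-4]
  r2 -= 2·r1 → [0,0,-1,-2]
  r3 -= -1·r1 → [0,0,-2,-6]
  r3 -= 2·r2 → [0,0,0,-2]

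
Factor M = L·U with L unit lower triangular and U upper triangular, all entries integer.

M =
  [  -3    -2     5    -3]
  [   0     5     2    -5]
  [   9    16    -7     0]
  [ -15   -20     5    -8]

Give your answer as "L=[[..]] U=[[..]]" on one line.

  R1 -= 0·R0 → [0,5,2,-5]
  R2 -= -3·R0 → [0,10,8,-9]
  R3 -= 5·R0 → [0,-10,-20,7]
  R2 -= 2·R1 → [0,0,4,1]
  R3 -= -2·R1 → [0,0,-16,-3]
  R3 -= -4·R2 → [0,0,0,1]

L=[[1,0,0,0],[0,1,0,0],[-3,2,1,0],[5,-2,-4,1]] U=[[-3,-2,5,-3],[0,5,2,-5],[0,0,4,1],[0,0,0,1]]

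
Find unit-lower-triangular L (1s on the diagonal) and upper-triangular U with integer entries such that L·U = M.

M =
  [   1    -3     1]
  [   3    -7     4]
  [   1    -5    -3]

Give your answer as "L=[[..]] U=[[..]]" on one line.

  R1 -= 3·R0 → [0,2,1]
  R2 -= 1·R0 → [0,-2,-4]
  R2 -= -1·R1 → [0,0,-3]

L=[[1,0,0],[3,1,0],[1,-1,1]] U=[[1,-3,1],[0,2,1],[0,0,-3]]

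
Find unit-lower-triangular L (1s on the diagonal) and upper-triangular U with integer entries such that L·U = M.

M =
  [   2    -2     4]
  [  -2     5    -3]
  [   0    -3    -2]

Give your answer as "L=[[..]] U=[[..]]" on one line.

  row1 -= -1·row0 → [0,3,1]
  row2 -= 0·row0 → [0,-3,-2]
  row2 -= -1·row1 → [0,0,-1]

L=[[1,0,0],[-1,1,0],[0,-1,1]] U=[[2,-2,4],[0,3,1],[0,0,-1]]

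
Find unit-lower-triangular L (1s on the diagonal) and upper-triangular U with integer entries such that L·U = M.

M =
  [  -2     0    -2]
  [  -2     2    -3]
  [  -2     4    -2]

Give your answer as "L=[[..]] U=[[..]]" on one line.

  r1 -= 1·r0 → [0,2,-1]
  r2 -= 1·r0 → [0,4,0]
  r2 -= 2·r1 → [0,0,2]

L=[[1,0,0],[1,1,0],[1,2,1]] U=[[-2,0,-2],[0,2,-1],[0,0,2]]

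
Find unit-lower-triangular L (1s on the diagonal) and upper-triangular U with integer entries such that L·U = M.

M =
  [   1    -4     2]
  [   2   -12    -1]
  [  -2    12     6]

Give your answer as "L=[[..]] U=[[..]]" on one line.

  R1 -= 2·R0 → [0,-4,-5]
  R2 -= -2·R0 → [0,4,10]
  R2 -= -1·R1 → [0,0,5]

L=[[1,0,0],[2,1,0],[-2,-1,1]] U=[[1,-4,2],[0,-4,-5],[0,0,5]]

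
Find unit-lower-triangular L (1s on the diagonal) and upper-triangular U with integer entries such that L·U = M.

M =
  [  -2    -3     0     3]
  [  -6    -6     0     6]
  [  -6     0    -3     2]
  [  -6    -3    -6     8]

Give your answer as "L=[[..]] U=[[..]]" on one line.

  r1 -= 3·r0 → [0,3,0,-3]
  r2 -= 3·r0 → [0,9,-3,-7]
  r3 -= 3·r0 → [0,6,-6,-1]
  r2 -= 3·r1 → [0,0,-3,2]
  r3 -= 2·r1 → [0,0,-6,5]
  r3 -= 2·r2 → [0,0,0,1]

L=[[1,0,0,0],[3,1,0,0],[3,3,1,0],[3,2,2,1]] U=[[-2,-3,0,3],[0,3,0,-3],[0,0,-3,2],[0,0,0,1]]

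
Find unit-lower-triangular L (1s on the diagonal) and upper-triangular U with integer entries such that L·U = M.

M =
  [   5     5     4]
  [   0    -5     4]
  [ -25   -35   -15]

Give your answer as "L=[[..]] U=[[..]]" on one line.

  R1 -= 0·R0 → [0,-5,4]
  R2 -= -5·R0 → [0,-10,5]
  R2 -= 2·R1 → [0,0,-3]

L=[[1,0,0],[0,1,0],[-5,2,1]] U=[[5,5,4],[0,-5,4],[0,0,-3]]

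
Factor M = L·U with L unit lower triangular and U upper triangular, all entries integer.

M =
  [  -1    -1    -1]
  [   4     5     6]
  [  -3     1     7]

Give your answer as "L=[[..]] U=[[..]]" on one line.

L=[[1,0,0],[-4,1,0],[3,4,1]] U=[[-1,-1,-1],[0,1,2],[0,0,2]]

  row1 -= -4·row0 → [0,1,2]
  row2 -= 3·row0 → [0,4,10]
  row2 -= 4·row1 → [0,0,2]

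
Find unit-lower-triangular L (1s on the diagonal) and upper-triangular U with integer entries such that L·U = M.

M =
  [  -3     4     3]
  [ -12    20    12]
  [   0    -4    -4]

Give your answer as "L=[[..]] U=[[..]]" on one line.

L=[[1,0,0],[4,1,0],[0,-1,1]] U=[[-3,4,3],[0,4,0],[0,0,-4]]

  R1 -= 4·R0 → [0,4,0]
  R2 -= 0·R0 → [0,-4,-4]
  R2 -= -1·R1 → [0,0,-4]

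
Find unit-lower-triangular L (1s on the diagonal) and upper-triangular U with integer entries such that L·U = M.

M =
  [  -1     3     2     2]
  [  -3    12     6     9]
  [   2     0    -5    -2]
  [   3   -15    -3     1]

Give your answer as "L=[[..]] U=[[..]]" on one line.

  row1 -= 3·row0 → [0,3,0,3]
  row2 -= -2·row0 → [0,6,-1,2]
  row3 -= -3·row0 → [0,-6,3,7]
  row2 -= 2·row1 → [0,0,-1,-4]
  row3 -= -2·row1 → [0,0,3,13]
  row3 -= -3·row2 → [0,0,0,1]

L=[[1,0,0,0],[3,1,0,0],[-2,2,1,0],[-3,-2,-3,1]] U=[[-1,3,2,2],[0,3,0,3],[0,0,-1,-4],[0,0,0,1]]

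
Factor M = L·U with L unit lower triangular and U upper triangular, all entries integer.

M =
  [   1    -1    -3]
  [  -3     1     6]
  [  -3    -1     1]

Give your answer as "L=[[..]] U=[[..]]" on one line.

L=[[1,0,0],[-3,1,0],[-3,2,1]] U=[[1,-1,-3],[0,-2,-3],[0,0,-2]]

  r1 -= -3·r0 → [0,-2,-3]
  r2 -= -3·r0 → [0,-4,-8]
  r2 -= 2·r1 → [0,0,-2]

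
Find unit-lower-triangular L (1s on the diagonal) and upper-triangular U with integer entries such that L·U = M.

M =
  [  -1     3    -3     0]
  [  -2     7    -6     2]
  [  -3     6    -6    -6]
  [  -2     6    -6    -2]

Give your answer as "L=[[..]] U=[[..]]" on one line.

L=[[1,0,0,0],[2,1,0,0],[3,-3,1,0],[2,0,0,1]] U=[[-1,3,-3,0],[0,1,0,2],[0,0,3,0],[0,0,0,-2]]

  row1 -= 2·row0 → [0,1,0,2]
  row2 -= 3·row0 → [0,-3,3,-6]
  row3 -= 2·row0 → [0,0,0,-2]
  row2 -= -3·row1 → [0,0,3,0]
  row3 -= 0·row1 → [0,0,0,-2]
  row3 -= 0·row2 → [0,0,0,-2]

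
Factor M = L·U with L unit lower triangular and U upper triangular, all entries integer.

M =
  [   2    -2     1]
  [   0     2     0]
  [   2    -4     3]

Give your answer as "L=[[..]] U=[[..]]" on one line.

L=[[1,0,0],[0,1,0],[1,-1,1]] U=[[2,-2,1],[0,2,0],[0,0,2]]

  R1 -= 0·R0 → [0,2,0]
  R2 -= 1·R0 → [0,-2,2]
  R2 -= -1·R1 → [0,0,2]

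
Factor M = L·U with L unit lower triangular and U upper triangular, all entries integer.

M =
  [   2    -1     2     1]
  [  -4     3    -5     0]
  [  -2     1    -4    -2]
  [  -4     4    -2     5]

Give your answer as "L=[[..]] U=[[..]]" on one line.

L=[[1,0,0,0],[-2,1,0,0],[-1,0,1,0],[-2,2,-2,1]] U=[[2,-1,2,1],[0,1,-1,2],[0,0,-2,-1],[0,0,0,1]]

  r1 -= -2·r0 → [0,1,-1,2]
  r2 -= -1·r0 → [0,0,-2,-1]
  r3 -= -2·r0 → [0,2,2,7]
  r2 -= 0·r1 → [0,0,-2,-1]
  r3 -= 2·r1 → [0,0,4,3]
  r3 -= -2·r2 → [0,0,0,1]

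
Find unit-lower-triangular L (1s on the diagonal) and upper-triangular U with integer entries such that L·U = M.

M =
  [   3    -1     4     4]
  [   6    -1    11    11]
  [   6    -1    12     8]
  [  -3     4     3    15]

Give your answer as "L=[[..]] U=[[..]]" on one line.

  r1 -= 2·r0 → [0,1,3,3]
  r2 -= 2·r0 → [0,1,4,0]
  r3 -= -1·r0 → [0,3,7,19]
  r2 -= 1·r1 → [0,0,1,-3]
  r3 -= 3·r1 → [0,0,-2,10]
  r3 -= -2·r2 → [0,0,0,4]

L=[[1,0,0,0],[2,1,0,0],[2,1,1,0],[-1,3,-2,1]] U=[[3,-1,4,4],[0,1,3,3],[0,0,1,-3],[0,0,0,4]]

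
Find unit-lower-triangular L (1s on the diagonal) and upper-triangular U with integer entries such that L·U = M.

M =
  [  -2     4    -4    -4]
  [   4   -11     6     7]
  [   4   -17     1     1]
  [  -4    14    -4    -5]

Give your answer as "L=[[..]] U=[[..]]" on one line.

  R1 -= -2·R0 → [0,-3,-2,-1]
  R2 -= -2·R0 → [0,-9,-7,-7]
  R3 -= 2·R0 → [0,6,4,3]
  R2 -= 3·R1 → [0,0,-1,-4]
  R3 -= -2·R1 → [0,0,0,1]
  R3 -= 0·R2 → [0,0,0,1]

L=[[1,0,0,0],[-2,1,0,0],[-2,3,1,0],[2,-2,0,1]] U=[[-2,4,-4,-4],[0,-3,-2,-1],[0,0,-1,-4],[0,0,0,1]]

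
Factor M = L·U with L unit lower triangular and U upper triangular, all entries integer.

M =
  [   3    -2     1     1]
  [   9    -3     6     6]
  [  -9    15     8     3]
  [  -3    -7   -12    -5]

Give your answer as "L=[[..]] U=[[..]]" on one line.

  row1 -= 3·row0 → [0,3,3,3]
  row2 -= -3·row0 → [0,9,11,6]
  row3 -= -1·row0 → [0,-9,-11,-4]
  row2 -= 3·row1 → [0,0,2,-3]
  row3 -= -3·row1 → [0,0,-2,5]
  row3 -= -1·row2 → [0,0,0,2]

L=[[1,0,0,0],[3,1,0,0],[-3,3,1,0],[-1,-3,-1,1]] U=[[3,-2,1,1],[0,3,3,3],[0,0,2,-3],[0,0,0,2]]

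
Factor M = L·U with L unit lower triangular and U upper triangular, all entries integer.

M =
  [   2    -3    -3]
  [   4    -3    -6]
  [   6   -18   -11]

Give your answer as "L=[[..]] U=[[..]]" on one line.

L=[[1,0,0],[2,1,0],[3,-3,1]] U=[[2,-3,-3],[0,3,0],[0,0,-2]]

  R1 -= 2·R0 → [0,3,0]
  R2 -= 3·R0 → [0,-9,-2]
  R2 -= -3·R1 → [0,0,-2]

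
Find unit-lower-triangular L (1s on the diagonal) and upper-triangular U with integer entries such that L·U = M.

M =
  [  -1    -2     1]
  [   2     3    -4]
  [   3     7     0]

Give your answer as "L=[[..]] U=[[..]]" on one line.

L=[[1,0,0],[-2,1,0],[-3,-1,1]] U=[[-1,-2,1],[0,-1,-2],[0,0,1]]

  R1 -= -2·R0 → [0,-1,-2]
  R2 -= -3·R0 → [0,1,3]
  R2 -= -1·R1 → [0,0,1]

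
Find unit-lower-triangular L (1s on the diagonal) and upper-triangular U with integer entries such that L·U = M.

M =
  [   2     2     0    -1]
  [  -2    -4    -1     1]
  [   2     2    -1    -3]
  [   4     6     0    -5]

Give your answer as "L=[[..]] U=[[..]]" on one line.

L=[[1,0,0,0],[-1,1,0,0],[1,0,1,0],[2,-1,1,1]] U=[[2,2,0,-1],[0,-2,-1,0],[0,0,-1,-2],[0,0,0,-1]]

  R1 -= -1·R0 → [0,-2,-1,0]
  R2 -= 1·R0 → [0,0,-1,-2]
  R3 -= 2·R0 → [0,2,0,-3]
  R2 -= 0·R1 → [0,0,-1,-2]
  R3 -= -1·R1 → [0,0,-1,-3]
  R3 -= 1·R2 → [0,0,0,-1]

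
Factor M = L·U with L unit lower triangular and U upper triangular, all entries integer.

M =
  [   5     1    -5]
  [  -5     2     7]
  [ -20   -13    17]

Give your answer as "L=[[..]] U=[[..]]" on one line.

  r1 -= -1·r0 → [0,3,2]
  r2 -= -4·r0 → [0,-9,-3]
  r2 -= -3·r1 → [0,0,3]

L=[[1,0,0],[-1,1,0],[-4,-3,1]] U=[[5,1,-5],[0,3,2],[0,0,3]]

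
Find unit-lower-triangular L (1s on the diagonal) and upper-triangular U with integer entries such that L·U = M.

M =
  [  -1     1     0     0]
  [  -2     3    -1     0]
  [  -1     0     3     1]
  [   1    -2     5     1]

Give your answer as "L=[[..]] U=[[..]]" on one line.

  R1 -= 2·R0 → [0,1,-1,0]
  R2 -= 1·R0 → [0,-1,3,1]
  R3 -= -1·R0 → [0,-1,5,1]
  R2 -= -1·R1 → [0,0,2,1]
  R3 -= -1·R1 → [0,0,4,1]
  R3 -= 2·R2 → [0,0,0,-1]

L=[[1,0,0,0],[2,1,0,0],[1,-1,1,0],[-1,-1,2,1]] U=[[-1,1,0,0],[0,1,-1,0],[0,0,2,1],[0,0,0,-1]]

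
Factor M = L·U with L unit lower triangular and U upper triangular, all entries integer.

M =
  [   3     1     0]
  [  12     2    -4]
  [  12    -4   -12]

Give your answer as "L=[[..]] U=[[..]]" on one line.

L=[[1,0,0],[4,1,0],[4,4,1]] U=[[3,1,0],[0,-2,-4],[0,0,4]]

  row1 -= 4·row0 → [0,-2,-4]
  row2 -= 4·row0 → [0,-8,-12]
  row2 -= 4·row1 → [0,0,4]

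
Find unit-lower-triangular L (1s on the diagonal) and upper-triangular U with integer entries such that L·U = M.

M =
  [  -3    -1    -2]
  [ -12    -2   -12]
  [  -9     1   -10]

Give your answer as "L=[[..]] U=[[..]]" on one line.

  r1 -= 4·r0 → [0,2,-4]
  r2 -= 3·r0 → [0,4,-4]
  r2 -= 2·r1 → [0,0,4]

L=[[1,0,0],[4,1,0],[3,2,1]] U=[[-3,-1,-2],[0,2,-4],[0,0,4]]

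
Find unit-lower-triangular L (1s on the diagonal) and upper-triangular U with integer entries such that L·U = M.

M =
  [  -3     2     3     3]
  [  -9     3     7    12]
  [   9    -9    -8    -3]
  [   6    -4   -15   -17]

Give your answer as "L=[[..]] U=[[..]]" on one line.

L=[[1,0,0,0],[3,1,0,0],[-3,1,1,0],[-2,0,-3,1]] U=[[-3,2,3,3],[0,-3,-2,3],[0,0,3,3],[0,0,0,-2]]

  R1 -= 3·R0 → [0,-3,-2,3]
  R2 -= -3·R0 → [0,-3,1,6]
  R3 -= -2·R0 → [0,0,-9,-11]
  R2 -= 1·R1 → [0,0,3,3]
  R3 -= 0·R1 → [0,0,-9,-11]
  R3 -= -3·R2 → [0,0,0,-2]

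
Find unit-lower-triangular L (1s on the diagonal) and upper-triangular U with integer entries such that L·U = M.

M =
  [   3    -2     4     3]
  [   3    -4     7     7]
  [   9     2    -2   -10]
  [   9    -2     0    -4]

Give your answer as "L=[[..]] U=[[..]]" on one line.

  row1 -= 1·row0 → [0,-2,3,4]
  row2 -= 3·row0 → [0,8,-14,-19]
  row3 -= 3·row0 → [0,4,-12,-13]
  row2 -= -4·row1 → [0,0,-2,-3]
  row3 -= -2·row1 → [0,0,-6,-5]
  row3 -= 3·row2 → [0,0,0,4]

L=[[1,0,0,0],[1,1,0,0],[3,-4,1,0],[3,-2,3,1]] U=[[3,-2,4,3],[0,-2,3,4],[0,0,-2,-3],[0,0,0,4]]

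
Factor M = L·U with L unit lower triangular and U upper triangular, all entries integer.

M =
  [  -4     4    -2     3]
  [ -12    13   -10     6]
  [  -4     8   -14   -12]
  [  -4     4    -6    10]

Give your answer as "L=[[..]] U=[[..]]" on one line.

  R1 -= 3·R0 → [0,1,-4,-3]
  R2 -= 1·R0 → [0,4,-12,-15]
  R3 -= 1·R0 → [0,0,-4,7]
  R2 -= 4·R1 → [0,0,4,-3]
  R3 -= 0·R1 → [0,0,-4,7]
  R3 -= -1·R2 → [0,0,0,4]

L=[[1,0,0,0],[3,1,0,0],[1,4,1,0],[1,0,-1,1]] U=[[-4,4,-2,3],[0,1,-4,-3],[0,0,4,-3],[0,0,0,4]]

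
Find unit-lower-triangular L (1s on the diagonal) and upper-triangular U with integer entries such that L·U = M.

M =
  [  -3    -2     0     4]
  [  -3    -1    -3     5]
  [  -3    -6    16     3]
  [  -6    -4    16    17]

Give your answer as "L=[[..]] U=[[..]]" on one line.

L=[[1,0,0,0],[1,1,0,0],[1,-4,1,0],[2,0,4,1]] U=[[-3,-2,0,4],[0,1,-3,1],[0,0,4,3],[0,0,0,-3]]

  r1 -= 1·r0 → [0,1,-3,1]
  r2 -= 1·r0 → [0,-4,16,-1]
  r3 -= 2·r0 → [0,0,16,9]
  r2 -= -4·r1 → [0,0,4,3]
  r3 -= 0·r1 → [0,0,16,9]
  r3 -= 4·r2 → [0,0,0,-3]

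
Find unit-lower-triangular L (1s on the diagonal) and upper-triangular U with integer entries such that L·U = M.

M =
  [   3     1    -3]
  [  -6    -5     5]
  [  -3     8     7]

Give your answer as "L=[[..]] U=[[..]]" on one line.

L=[[1,0,0],[-2,1,0],[-1,-3,1]] U=[[3,1,-3],[0,-3,-1],[0,0,1]]

  R1 -= -2·R0 → [0,-3,-1]
  R2 -= -1·R0 → [0,9,4]
  R2 -= -3·R1 → [0,0,1]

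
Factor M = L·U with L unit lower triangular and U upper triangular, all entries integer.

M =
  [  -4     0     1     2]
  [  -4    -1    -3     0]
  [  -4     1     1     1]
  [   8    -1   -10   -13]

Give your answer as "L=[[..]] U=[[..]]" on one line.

  r1 -= 1·r0 → [0,-1,-4,-2]
  r2 -= 1·r0 → [0,1,0,-1]
  r3 -= -2·r0 → [0,-1,-8,-9]
  r2 -= -1·r1 → [0,0,-4,-3]
  r3 -= 1·r1 → [0,0,-4,-7]
  r3 -= 1·r2 → [0,0,0,-4]

L=[[1,0,0,0],[1,1,0,0],[1,-1,1,0],[-2,1,1,1]] U=[[-4,0,1,2],[0,-1,-4,-2],[0,0,-4,-3],[0,0,0,-4]]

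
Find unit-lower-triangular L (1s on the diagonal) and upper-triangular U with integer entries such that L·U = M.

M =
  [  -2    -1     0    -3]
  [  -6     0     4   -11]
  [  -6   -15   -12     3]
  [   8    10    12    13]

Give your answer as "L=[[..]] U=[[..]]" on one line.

L=[[1,0,0,0],[3,1,0,0],[3,-4,1,0],[-4,2,1,1]] U=[[-2,-1,0,-3],[0,3,4,-2],[0,0,4,4],[0,0,0,1]]

  R1 -= 3·R0 → [0,3,4,-2]
  R2 -= 3·R0 → [0,-12,-12,12]
  R3 -= -4·R0 → [0,6,12,1]
  R2 -= -4·R1 → [0,0,4,4]
  R3 -= 2·R1 → [0,0,4,5]
  R3 -= 1·R2 → [0,0,0,1]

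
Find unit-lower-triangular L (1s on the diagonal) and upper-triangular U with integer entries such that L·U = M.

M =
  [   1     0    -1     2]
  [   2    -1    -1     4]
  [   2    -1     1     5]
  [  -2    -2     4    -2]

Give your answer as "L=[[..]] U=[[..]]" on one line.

  r1 -= 2·r0 → [0,-1,1,0]
  r2 -= 2·r0 → [0,-1,3,1]
  r3 -= -2·r0 → [0,-2,2,2]
  r2 -= 1·r1 → [0,0,2,1]
  r3 -= 2·r1 → [0,0,0,2]
  r3 -= 0·r2 → [0,0,0,2]

L=[[1,0,0,0],[2,1,0,0],[2,1,1,0],[-2,2,0,1]] U=[[1,0,-1,2],[0,-1,1,0],[0,0,2,1],[0,0,0,2]]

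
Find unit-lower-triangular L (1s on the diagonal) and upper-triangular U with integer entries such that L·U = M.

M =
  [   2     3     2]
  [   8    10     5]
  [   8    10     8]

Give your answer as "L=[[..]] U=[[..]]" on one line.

L=[[1,0,0],[4,1,0],[4,1,1]] U=[[2,3,2],[0,-2,-3],[0,0,3]]

  R1 -= 4·R0 → [0,-2,-3]
  R2 -= 4·R0 → [0,-2,0]
  R2 -= 1·R1 → [0,0,3]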